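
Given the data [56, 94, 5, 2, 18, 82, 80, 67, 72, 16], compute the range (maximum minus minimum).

92

Step 1: Identify the maximum value: max = 94
Step 2: Identify the minimum value: min = 2
Step 3: Range = max - min = 94 - 2 = 92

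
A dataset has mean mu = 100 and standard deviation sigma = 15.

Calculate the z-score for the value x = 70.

-2

Step 1: Recall the z-score formula: z = (x - mu) / sigma
Step 2: Substitute values: z = (70 - 100) / 15
Step 3: z = -30 / 15 = -2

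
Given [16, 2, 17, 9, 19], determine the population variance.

39.44

Step 1: Compute the mean: (16 + 2 + 17 + 9 + 19) / 5 = 12.6
Step 2: Compute squared deviations from the mean:
  (16 - 12.6)^2 = 11.56
  (2 - 12.6)^2 = 112.36
  (17 - 12.6)^2 = 19.36
  (9 - 12.6)^2 = 12.96
  (19 - 12.6)^2 = 40.96
Step 3: Sum of squared deviations = 197.2
Step 4: Population variance = 197.2 / 5 = 39.44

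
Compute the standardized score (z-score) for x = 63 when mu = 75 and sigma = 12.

-1

Step 1: Recall the z-score formula: z = (x - mu) / sigma
Step 2: Substitute values: z = (63 - 75) / 12
Step 3: z = -12 / 12 = -1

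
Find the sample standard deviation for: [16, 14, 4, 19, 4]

6.9857

Step 1: Compute the mean: 11.4
Step 2: Sum of squared deviations from the mean: 195.2
Step 3: Sample variance = 195.2 / 4 = 48.8
Step 4: Standard deviation = sqrt(48.8) = 6.9857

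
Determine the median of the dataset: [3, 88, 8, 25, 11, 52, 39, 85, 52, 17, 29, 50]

34

Step 1: Sort the data in ascending order: [3, 8, 11, 17, 25, 29, 39, 50, 52, 52, 85, 88]
Step 2: The number of values is n = 12.
Step 3: Since n is even, the median is the average of positions 6 and 7:
  Median = (29 + 39) / 2 = 34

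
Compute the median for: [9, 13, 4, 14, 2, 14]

11

Step 1: Sort the data in ascending order: [2, 4, 9, 13, 14, 14]
Step 2: The number of values is n = 6.
Step 3: Since n is even, the median is the average of positions 3 and 4:
  Median = (9 + 13) / 2 = 11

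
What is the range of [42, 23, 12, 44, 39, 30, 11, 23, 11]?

33

Step 1: Identify the maximum value: max = 44
Step 2: Identify the minimum value: min = 11
Step 3: Range = max - min = 44 - 11 = 33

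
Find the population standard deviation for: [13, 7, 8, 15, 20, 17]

4.6428

Step 1: Compute the mean: 13.3333
Step 2: Sum of squared deviations from the mean: 129.3333
Step 3: Population variance = 129.3333 / 6 = 21.5556
Step 4: Standard deviation = sqrt(21.5556) = 4.6428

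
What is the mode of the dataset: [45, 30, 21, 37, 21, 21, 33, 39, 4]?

21

Step 1: Count the frequency of each value:
  4: appears 1 time(s)
  21: appears 3 time(s)
  30: appears 1 time(s)
  33: appears 1 time(s)
  37: appears 1 time(s)
  39: appears 1 time(s)
  45: appears 1 time(s)
Step 2: The value 21 appears most frequently (3 times).
Step 3: Mode = 21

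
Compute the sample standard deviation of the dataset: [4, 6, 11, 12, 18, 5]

5.3541

Step 1: Compute the mean: 9.3333
Step 2: Sum of squared deviations from the mean: 143.3333
Step 3: Sample variance = 143.3333 / 5 = 28.6667
Step 4: Standard deviation = sqrt(28.6667) = 5.3541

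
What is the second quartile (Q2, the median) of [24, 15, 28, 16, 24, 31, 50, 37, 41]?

28

Step 1: Sort the data: [15, 16, 24, 24, 28, 31, 37, 41, 50]
Step 2: n = 9
Step 3: Q2 is the median. Since n is odd, it is the middle value at position 5: 28
Step 4: Q2 = 28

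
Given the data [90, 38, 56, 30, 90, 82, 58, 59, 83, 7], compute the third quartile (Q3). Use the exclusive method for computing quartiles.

84.75

Step 1: Sort the data: [7, 30, 38, 56, 58, 59, 82, 83, 90, 90]
Step 2: n = 10
Step 3: Using the exclusive quartile method:
  Q1 = 36
  Q2 (median) = 58.5
  Q3 = 84.75
  IQR = Q3 - Q1 = 84.75 - 36 = 48.75
Step 4: Q3 = 84.75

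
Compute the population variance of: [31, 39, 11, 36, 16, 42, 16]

137.6327

Step 1: Compute the mean: (31 + 39 + 11 + 36 + 16 + 42 + 16) / 7 = 27.2857
Step 2: Compute squared deviations from the mean:
  (31 - 27.2857)^2 = 13.7959
  (39 - 27.2857)^2 = 137.2245
  (11 - 27.2857)^2 = 265.2245
  (36 - 27.2857)^2 = 75.9388
  (16 - 27.2857)^2 = 127.3673
  (42 - 27.2857)^2 = 216.5102
  (16 - 27.2857)^2 = 127.3673
Step 3: Sum of squared deviations = 963.4286
Step 4: Population variance = 963.4286 / 7 = 137.6327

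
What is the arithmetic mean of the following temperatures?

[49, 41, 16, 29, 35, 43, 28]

34.4286

Step 1: Sum all values: 49 + 41 + 16 + 29 + 35 + 43 + 28 = 241
Step 2: Count the number of values: n = 7
Step 3: Mean = sum / n = 241 / 7 = 34.4286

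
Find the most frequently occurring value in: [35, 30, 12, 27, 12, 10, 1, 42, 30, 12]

12

Step 1: Count the frequency of each value:
  1: appears 1 time(s)
  10: appears 1 time(s)
  12: appears 3 time(s)
  27: appears 1 time(s)
  30: appears 2 time(s)
  35: appears 1 time(s)
  42: appears 1 time(s)
Step 2: The value 12 appears most frequently (3 times).
Step 3: Mode = 12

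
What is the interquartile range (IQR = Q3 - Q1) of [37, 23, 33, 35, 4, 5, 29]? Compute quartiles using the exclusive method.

30

Step 1: Sort the data: [4, 5, 23, 29, 33, 35, 37]
Step 2: n = 7
Step 3: Using the exclusive quartile method:
  Q1 = 5
  Q2 (median) = 29
  Q3 = 35
  IQR = Q3 - Q1 = 35 - 5 = 30
Step 4: IQR = 30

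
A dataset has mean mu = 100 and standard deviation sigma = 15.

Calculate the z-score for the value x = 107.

0.4667

Step 1: Recall the z-score formula: z = (x - mu) / sigma
Step 2: Substitute values: z = (107 - 100) / 15
Step 3: z = 7 / 15 = 0.4667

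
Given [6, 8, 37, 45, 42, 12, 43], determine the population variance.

275.6735

Step 1: Compute the mean: (6 + 8 + 37 + 45 + 42 + 12 + 43) / 7 = 27.5714
Step 2: Compute squared deviations from the mean:
  (6 - 27.5714)^2 = 465.3265
  (8 - 27.5714)^2 = 383.0408
  (37 - 27.5714)^2 = 88.898
  (45 - 27.5714)^2 = 303.7551
  (42 - 27.5714)^2 = 208.1837
  (12 - 27.5714)^2 = 242.4694
  (43 - 27.5714)^2 = 238.0408
Step 3: Sum of squared deviations = 1929.7143
Step 4: Population variance = 1929.7143 / 7 = 275.6735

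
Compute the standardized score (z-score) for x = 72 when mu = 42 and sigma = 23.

1.3043

Step 1: Recall the z-score formula: z = (x - mu) / sigma
Step 2: Substitute values: z = (72 - 42) / 23
Step 3: z = 30 / 23 = 1.3043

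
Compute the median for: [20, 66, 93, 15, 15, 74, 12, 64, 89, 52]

58

Step 1: Sort the data in ascending order: [12, 15, 15, 20, 52, 64, 66, 74, 89, 93]
Step 2: The number of values is n = 10.
Step 3: Since n is even, the median is the average of positions 5 and 6:
  Median = (52 + 64) / 2 = 58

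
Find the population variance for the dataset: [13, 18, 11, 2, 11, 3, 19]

37.4286

Step 1: Compute the mean: (13 + 18 + 11 + 2 + 11 + 3 + 19) / 7 = 11
Step 2: Compute squared deviations from the mean:
  (13 - 11)^2 = 4
  (18 - 11)^2 = 49
  (11 - 11)^2 = 0
  (2 - 11)^2 = 81
  (11 - 11)^2 = 0
  (3 - 11)^2 = 64
  (19 - 11)^2 = 64
Step 3: Sum of squared deviations = 262
Step 4: Population variance = 262 / 7 = 37.4286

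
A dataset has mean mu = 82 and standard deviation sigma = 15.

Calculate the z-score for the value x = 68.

-0.9333

Step 1: Recall the z-score formula: z = (x - mu) / sigma
Step 2: Substitute values: z = (68 - 82) / 15
Step 3: z = -14 / 15 = -0.9333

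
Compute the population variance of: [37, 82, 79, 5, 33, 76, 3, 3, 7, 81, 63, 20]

1024.5208

Step 1: Compute the mean: (37 + 82 + 79 + 5 + 33 + 76 + 3 + 3 + 7 + 81 + 63 + 20) / 12 = 40.75
Step 2: Compute squared deviations from the mean:
  (37 - 40.75)^2 = 14.0625
  (82 - 40.75)^2 = 1701.5625
  (79 - 40.75)^2 = 1463.0625
  (5 - 40.75)^2 = 1278.0625
  (33 - 40.75)^2 = 60.0625
  (76 - 40.75)^2 = 1242.5625
  (3 - 40.75)^2 = 1425.0625
  (3 - 40.75)^2 = 1425.0625
  (7 - 40.75)^2 = 1139.0625
  (81 - 40.75)^2 = 1620.0625
  (63 - 40.75)^2 = 495.0625
  (20 - 40.75)^2 = 430.5625
Step 3: Sum of squared deviations = 12294.25
Step 4: Population variance = 12294.25 / 12 = 1024.5208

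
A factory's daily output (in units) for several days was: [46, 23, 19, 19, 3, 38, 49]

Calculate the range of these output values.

46

Step 1: Identify the maximum value: max = 49
Step 2: Identify the minimum value: min = 3
Step 3: Range = max - min = 49 - 3 = 46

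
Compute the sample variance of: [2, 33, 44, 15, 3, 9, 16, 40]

274.2143

Step 1: Compute the mean: (2 + 33 + 44 + 15 + 3 + 9 + 16 + 40) / 8 = 20.25
Step 2: Compute squared deviations from the mean:
  (2 - 20.25)^2 = 333.0625
  (33 - 20.25)^2 = 162.5625
  (44 - 20.25)^2 = 564.0625
  (15 - 20.25)^2 = 27.5625
  (3 - 20.25)^2 = 297.5625
  (9 - 20.25)^2 = 126.5625
  (16 - 20.25)^2 = 18.0625
  (40 - 20.25)^2 = 390.0625
Step 3: Sum of squared deviations = 1919.5
Step 4: Sample variance = 1919.5 / 7 = 274.2143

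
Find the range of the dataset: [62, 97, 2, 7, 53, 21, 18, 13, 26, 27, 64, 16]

95

Step 1: Identify the maximum value: max = 97
Step 2: Identify the minimum value: min = 2
Step 3: Range = max - min = 97 - 2 = 95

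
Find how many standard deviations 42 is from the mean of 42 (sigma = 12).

0

Step 1: Recall the z-score formula: z = (x - mu) / sigma
Step 2: Substitute values: z = (42 - 42) / 12
Step 3: z = 0 / 12 = 0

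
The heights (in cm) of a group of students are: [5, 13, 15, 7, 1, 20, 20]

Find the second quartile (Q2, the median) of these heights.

13

Step 1: Sort the data: [1, 5, 7, 13, 15, 20, 20]
Step 2: n = 7
Step 3: Q2 is the median. Since n is odd, it is the middle value at position 4: 13
Step 4: Q2 = 13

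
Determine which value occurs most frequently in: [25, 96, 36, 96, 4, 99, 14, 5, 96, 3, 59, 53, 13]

96

Step 1: Count the frequency of each value:
  3: appears 1 time(s)
  4: appears 1 time(s)
  5: appears 1 time(s)
  13: appears 1 time(s)
  14: appears 1 time(s)
  25: appears 1 time(s)
  36: appears 1 time(s)
  53: appears 1 time(s)
  59: appears 1 time(s)
  96: appears 3 time(s)
  99: appears 1 time(s)
Step 2: The value 96 appears most frequently (3 times).
Step 3: Mode = 96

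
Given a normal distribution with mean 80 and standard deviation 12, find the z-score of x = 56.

-2

Step 1: Recall the z-score formula: z = (x - mu) / sigma
Step 2: Substitute values: z = (56 - 80) / 12
Step 3: z = -24 / 12 = -2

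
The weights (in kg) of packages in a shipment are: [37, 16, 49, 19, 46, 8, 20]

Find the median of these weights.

20

Step 1: Sort the data in ascending order: [8, 16, 19, 20, 37, 46, 49]
Step 2: The number of values is n = 7.
Step 3: Since n is odd, the median is the middle value at position 4: 20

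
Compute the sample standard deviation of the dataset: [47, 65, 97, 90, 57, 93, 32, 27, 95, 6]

32.6035

Step 1: Compute the mean: 60.9
Step 2: Sum of squared deviations from the mean: 9566.9
Step 3: Sample variance = 9566.9 / 9 = 1062.9889
Step 4: Standard deviation = sqrt(1062.9889) = 32.6035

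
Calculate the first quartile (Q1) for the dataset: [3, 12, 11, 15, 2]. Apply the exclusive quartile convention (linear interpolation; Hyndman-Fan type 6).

2.5

Step 1: Sort the data: [2, 3, 11, 12, 15]
Step 2: n = 5
Step 3: Using the exclusive quartile method:
  Q1 = 2.5
  Q2 (median) = 11
  Q3 = 13.5
  IQR = Q3 - Q1 = 13.5 - 2.5 = 11
Step 4: Q1 = 2.5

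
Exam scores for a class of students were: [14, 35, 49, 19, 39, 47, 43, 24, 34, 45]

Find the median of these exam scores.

37

Step 1: Sort the data in ascending order: [14, 19, 24, 34, 35, 39, 43, 45, 47, 49]
Step 2: The number of values is n = 10.
Step 3: Since n is even, the median is the average of positions 5 and 6:
  Median = (35 + 39) / 2 = 37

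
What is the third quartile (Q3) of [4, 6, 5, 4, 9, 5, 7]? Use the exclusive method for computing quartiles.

7

Step 1: Sort the data: [4, 4, 5, 5, 6, 7, 9]
Step 2: n = 7
Step 3: Using the exclusive quartile method:
  Q1 = 4
  Q2 (median) = 5
  Q3 = 7
  IQR = Q3 - Q1 = 7 - 4 = 3
Step 4: Q3 = 7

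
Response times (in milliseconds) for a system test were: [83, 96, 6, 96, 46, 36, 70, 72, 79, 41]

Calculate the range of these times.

90

Step 1: Identify the maximum value: max = 96
Step 2: Identify the minimum value: min = 6
Step 3: Range = max - min = 96 - 6 = 90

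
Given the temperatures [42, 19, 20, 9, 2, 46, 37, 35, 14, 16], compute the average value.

24

Step 1: Sum all values: 42 + 19 + 20 + 9 + 2 + 46 + 37 + 35 + 14 + 16 = 240
Step 2: Count the number of values: n = 10
Step 3: Mean = sum / n = 240 / 10 = 24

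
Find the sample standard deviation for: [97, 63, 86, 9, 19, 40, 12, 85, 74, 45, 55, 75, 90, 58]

29.3085

Step 1: Compute the mean: 57.7143
Step 2: Sum of squared deviations from the mean: 11166.8571
Step 3: Sample variance = 11166.8571 / 13 = 858.989
Step 4: Standard deviation = sqrt(858.989) = 29.3085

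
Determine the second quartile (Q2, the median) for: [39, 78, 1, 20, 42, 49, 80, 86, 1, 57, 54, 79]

51.5

Step 1: Sort the data: [1, 1, 20, 39, 42, 49, 54, 57, 78, 79, 80, 86]
Step 2: n = 12
Step 3: Q2 is the median. Since n is even, it is the average of the values at positions 6 and 7:
  Q2 = (49 + 54) / 2 = 51.5
Step 4: Q2 = 51.5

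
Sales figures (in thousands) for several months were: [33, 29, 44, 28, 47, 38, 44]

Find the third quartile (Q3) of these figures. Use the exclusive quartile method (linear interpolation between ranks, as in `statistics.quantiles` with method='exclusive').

44

Step 1: Sort the data: [28, 29, 33, 38, 44, 44, 47]
Step 2: n = 7
Step 3: Using the exclusive quartile method:
  Q1 = 29
  Q2 (median) = 38
  Q3 = 44
  IQR = Q3 - Q1 = 44 - 29 = 15
Step 4: Q3 = 44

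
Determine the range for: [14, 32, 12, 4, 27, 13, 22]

28

Step 1: Identify the maximum value: max = 32
Step 2: Identify the minimum value: min = 4
Step 3: Range = max - min = 32 - 4 = 28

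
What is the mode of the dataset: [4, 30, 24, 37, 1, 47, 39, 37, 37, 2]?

37

Step 1: Count the frequency of each value:
  1: appears 1 time(s)
  2: appears 1 time(s)
  4: appears 1 time(s)
  24: appears 1 time(s)
  30: appears 1 time(s)
  37: appears 3 time(s)
  39: appears 1 time(s)
  47: appears 1 time(s)
Step 2: The value 37 appears most frequently (3 times).
Step 3: Mode = 37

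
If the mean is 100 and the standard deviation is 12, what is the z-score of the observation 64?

-3

Step 1: Recall the z-score formula: z = (x - mu) / sigma
Step 2: Substitute values: z = (64 - 100) / 12
Step 3: z = -36 / 12 = -3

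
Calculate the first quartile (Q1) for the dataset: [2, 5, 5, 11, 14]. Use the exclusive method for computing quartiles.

3.5

Step 1: Sort the data: [2, 5, 5, 11, 14]
Step 2: n = 5
Step 3: Using the exclusive quartile method:
  Q1 = 3.5
  Q2 (median) = 5
  Q3 = 12.5
  IQR = Q3 - Q1 = 12.5 - 3.5 = 9
Step 4: Q1 = 3.5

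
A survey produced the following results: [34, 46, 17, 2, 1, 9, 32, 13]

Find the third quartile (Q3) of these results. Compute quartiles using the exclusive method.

33.5

Step 1: Sort the data: [1, 2, 9, 13, 17, 32, 34, 46]
Step 2: n = 8
Step 3: Using the exclusive quartile method:
  Q1 = 3.75
  Q2 (median) = 15
  Q3 = 33.5
  IQR = Q3 - Q1 = 33.5 - 3.75 = 29.75
Step 4: Q3 = 33.5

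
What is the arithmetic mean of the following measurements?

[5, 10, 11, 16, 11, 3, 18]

10.5714

Step 1: Sum all values: 5 + 10 + 11 + 16 + 11 + 3 + 18 = 74
Step 2: Count the number of values: n = 7
Step 3: Mean = sum / n = 74 / 7 = 10.5714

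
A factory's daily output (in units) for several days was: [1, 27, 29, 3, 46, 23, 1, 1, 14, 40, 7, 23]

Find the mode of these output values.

1

Step 1: Count the frequency of each value:
  1: appears 3 time(s)
  3: appears 1 time(s)
  7: appears 1 time(s)
  14: appears 1 time(s)
  23: appears 2 time(s)
  27: appears 1 time(s)
  29: appears 1 time(s)
  40: appears 1 time(s)
  46: appears 1 time(s)
Step 2: The value 1 appears most frequently (3 times).
Step 3: Mode = 1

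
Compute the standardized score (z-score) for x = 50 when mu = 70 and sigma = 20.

-1

Step 1: Recall the z-score formula: z = (x - mu) / sigma
Step 2: Substitute values: z = (50 - 70) / 20
Step 3: z = -20 / 20 = -1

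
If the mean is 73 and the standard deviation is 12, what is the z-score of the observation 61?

-1

Step 1: Recall the z-score formula: z = (x - mu) / sigma
Step 2: Substitute values: z = (61 - 73) / 12
Step 3: z = -12 / 12 = -1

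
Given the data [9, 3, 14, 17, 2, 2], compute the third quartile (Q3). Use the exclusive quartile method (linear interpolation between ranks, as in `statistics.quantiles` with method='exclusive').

14.75

Step 1: Sort the data: [2, 2, 3, 9, 14, 17]
Step 2: n = 6
Step 3: Using the exclusive quartile method:
  Q1 = 2
  Q2 (median) = 6
  Q3 = 14.75
  IQR = Q3 - Q1 = 14.75 - 2 = 12.75
Step 4: Q3 = 14.75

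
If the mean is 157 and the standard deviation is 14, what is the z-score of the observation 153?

-0.2857

Step 1: Recall the z-score formula: z = (x - mu) / sigma
Step 2: Substitute values: z = (153 - 157) / 14
Step 3: z = -4 / 14 = -0.2857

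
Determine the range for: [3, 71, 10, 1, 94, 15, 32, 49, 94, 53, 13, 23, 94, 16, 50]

93

Step 1: Identify the maximum value: max = 94
Step 2: Identify the minimum value: min = 1
Step 3: Range = max - min = 94 - 1 = 93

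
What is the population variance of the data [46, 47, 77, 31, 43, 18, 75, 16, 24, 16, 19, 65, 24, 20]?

448.1684

Step 1: Compute the mean: (46 + 47 + 77 + 31 + 43 + 18 + 75 + 16 + 24 + 16 + 19 + 65 + 24 + 20) / 14 = 37.2143
Step 2: Compute squared deviations from the mean:
  (46 - 37.2143)^2 = 77.1888
  (47 - 37.2143)^2 = 95.7602
  (77 - 37.2143)^2 = 1582.9031
  (31 - 37.2143)^2 = 38.6173
  (43 - 37.2143)^2 = 33.4745
  (18 - 37.2143)^2 = 369.1888
  (75 - 37.2143)^2 = 1427.7602
  (16 - 37.2143)^2 = 450.0459
  (24 - 37.2143)^2 = 174.6173
  (16 - 37.2143)^2 = 450.0459
  (19 - 37.2143)^2 = 331.7602
  (65 - 37.2143)^2 = 772.0459
  (24 - 37.2143)^2 = 174.6173
  (20 - 37.2143)^2 = 296.3316
Step 3: Sum of squared deviations = 6274.3571
Step 4: Population variance = 6274.3571 / 14 = 448.1684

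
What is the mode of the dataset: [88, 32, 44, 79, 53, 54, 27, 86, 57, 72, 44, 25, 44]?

44

Step 1: Count the frequency of each value:
  25: appears 1 time(s)
  27: appears 1 time(s)
  32: appears 1 time(s)
  44: appears 3 time(s)
  53: appears 1 time(s)
  54: appears 1 time(s)
  57: appears 1 time(s)
  72: appears 1 time(s)
  79: appears 1 time(s)
  86: appears 1 time(s)
  88: appears 1 time(s)
Step 2: The value 44 appears most frequently (3 times).
Step 3: Mode = 44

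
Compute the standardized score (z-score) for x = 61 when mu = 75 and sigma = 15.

-0.9333

Step 1: Recall the z-score formula: z = (x - mu) / sigma
Step 2: Substitute values: z = (61 - 75) / 15
Step 3: z = -14 / 15 = -0.9333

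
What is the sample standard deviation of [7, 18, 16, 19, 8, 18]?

5.3914

Step 1: Compute the mean: 14.3333
Step 2: Sum of squared deviations from the mean: 145.3333
Step 3: Sample variance = 145.3333 / 5 = 29.0667
Step 4: Standard deviation = sqrt(29.0667) = 5.3914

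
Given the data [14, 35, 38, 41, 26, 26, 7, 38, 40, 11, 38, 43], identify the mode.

38

Step 1: Count the frequency of each value:
  7: appears 1 time(s)
  11: appears 1 time(s)
  14: appears 1 time(s)
  26: appears 2 time(s)
  35: appears 1 time(s)
  38: appears 3 time(s)
  40: appears 1 time(s)
  41: appears 1 time(s)
  43: appears 1 time(s)
Step 2: The value 38 appears most frequently (3 times).
Step 3: Mode = 38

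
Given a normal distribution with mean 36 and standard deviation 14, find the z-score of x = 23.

-0.9286

Step 1: Recall the z-score formula: z = (x - mu) / sigma
Step 2: Substitute values: z = (23 - 36) / 14
Step 3: z = -13 / 14 = -0.9286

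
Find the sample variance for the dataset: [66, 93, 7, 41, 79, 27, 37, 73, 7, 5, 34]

963.6545

Step 1: Compute the mean: (66 + 93 + 7 + 41 + 79 + 27 + 37 + 73 + 7 + 5 + 34) / 11 = 42.6364
Step 2: Compute squared deviations from the mean:
  (66 - 42.6364)^2 = 545.8595
  (93 - 42.6364)^2 = 2536.4959
  (7 - 42.6364)^2 = 1269.9504
  (41 - 42.6364)^2 = 2.6777
  (79 - 42.6364)^2 = 1322.314
  (27 - 42.6364)^2 = 244.4959
  (37 - 42.6364)^2 = 31.7686
  (73 - 42.6364)^2 = 921.9504
  (7 - 42.6364)^2 = 1269.9504
  (5 - 42.6364)^2 = 1416.4959
  (34 - 42.6364)^2 = 74.5868
Step 3: Sum of squared deviations = 9636.5455
Step 4: Sample variance = 9636.5455 / 10 = 963.6545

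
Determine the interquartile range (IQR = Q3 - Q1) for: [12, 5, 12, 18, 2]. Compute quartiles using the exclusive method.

11.5

Step 1: Sort the data: [2, 5, 12, 12, 18]
Step 2: n = 5
Step 3: Using the exclusive quartile method:
  Q1 = 3.5
  Q2 (median) = 12
  Q3 = 15
  IQR = Q3 - Q1 = 15 - 3.5 = 11.5
Step 4: IQR = 11.5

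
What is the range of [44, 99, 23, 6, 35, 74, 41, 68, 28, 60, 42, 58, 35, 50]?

93

Step 1: Identify the maximum value: max = 99
Step 2: Identify the minimum value: min = 6
Step 3: Range = max - min = 99 - 6 = 93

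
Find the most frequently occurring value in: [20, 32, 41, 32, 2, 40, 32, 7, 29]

32

Step 1: Count the frequency of each value:
  2: appears 1 time(s)
  7: appears 1 time(s)
  20: appears 1 time(s)
  29: appears 1 time(s)
  32: appears 3 time(s)
  40: appears 1 time(s)
  41: appears 1 time(s)
Step 2: The value 32 appears most frequently (3 times).
Step 3: Mode = 32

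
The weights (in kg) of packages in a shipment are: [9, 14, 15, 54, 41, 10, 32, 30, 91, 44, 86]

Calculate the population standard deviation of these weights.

27.3665

Step 1: Compute the mean: 38.7273
Step 2: Sum of squared deviations from the mean: 8238.1818
Step 3: Population variance = 8238.1818 / 11 = 748.9256
Step 4: Standard deviation = sqrt(748.9256) = 27.3665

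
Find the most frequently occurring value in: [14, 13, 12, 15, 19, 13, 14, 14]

14

Step 1: Count the frequency of each value:
  12: appears 1 time(s)
  13: appears 2 time(s)
  14: appears 3 time(s)
  15: appears 1 time(s)
  19: appears 1 time(s)
Step 2: The value 14 appears most frequently (3 times).
Step 3: Mode = 14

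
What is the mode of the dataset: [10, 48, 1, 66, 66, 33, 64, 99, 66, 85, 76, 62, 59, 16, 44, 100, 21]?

66

Step 1: Count the frequency of each value:
  1: appears 1 time(s)
  10: appears 1 time(s)
  16: appears 1 time(s)
  21: appears 1 time(s)
  33: appears 1 time(s)
  44: appears 1 time(s)
  48: appears 1 time(s)
  59: appears 1 time(s)
  62: appears 1 time(s)
  64: appears 1 time(s)
  66: appears 3 time(s)
  76: appears 1 time(s)
  85: appears 1 time(s)
  99: appears 1 time(s)
  100: appears 1 time(s)
Step 2: The value 66 appears most frequently (3 times).
Step 3: Mode = 66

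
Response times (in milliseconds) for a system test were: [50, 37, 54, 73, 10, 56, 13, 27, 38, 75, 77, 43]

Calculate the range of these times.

67

Step 1: Identify the maximum value: max = 77
Step 2: Identify the minimum value: min = 10
Step 3: Range = max - min = 77 - 10 = 67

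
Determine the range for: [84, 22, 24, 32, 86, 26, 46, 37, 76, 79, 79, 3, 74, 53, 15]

83

Step 1: Identify the maximum value: max = 86
Step 2: Identify the minimum value: min = 3
Step 3: Range = max - min = 86 - 3 = 83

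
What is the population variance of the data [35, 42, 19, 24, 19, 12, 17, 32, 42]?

111.2099

Step 1: Compute the mean: (35 + 42 + 19 + 24 + 19 + 12 + 17 + 32 + 42) / 9 = 26.8889
Step 2: Compute squared deviations from the mean:
  (35 - 26.8889)^2 = 65.7901
  (42 - 26.8889)^2 = 228.3457
  (19 - 26.8889)^2 = 62.2346
  (24 - 26.8889)^2 = 8.3457
  (19 - 26.8889)^2 = 62.2346
  (12 - 26.8889)^2 = 221.679
  (17 - 26.8889)^2 = 97.7901
  (32 - 26.8889)^2 = 26.1235
  (42 - 26.8889)^2 = 228.3457
Step 3: Sum of squared deviations = 1000.8889
Step 4: Population variance = 1000.8889 / 9 = 111.2099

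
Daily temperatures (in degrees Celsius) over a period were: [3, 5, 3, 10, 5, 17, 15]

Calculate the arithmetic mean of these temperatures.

8.2857

Step 1: Sum all values: 3 + 5 + 3 + 10 + 5 + 17 + 15 = 58
Step 2: Count the number of values: n = 7
Step 3: Mean = sum / n = 58 / 7 = 8.2857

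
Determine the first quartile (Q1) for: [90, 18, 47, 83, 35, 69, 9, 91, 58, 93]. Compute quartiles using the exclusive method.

30.75

Step 1: Sort the data: [9, 18, 35, 47, 58, 69, 83, 90, 91, 93]
Step 2: n = 10
Step 3: Using the exclusive quartile method:
  Q1 = 30.75
  Q2 (median) = 63.5
  Q3 = 90.25
  IQR = Q3 - Q1 = 90.25 - 30.75 = 59.5
Step 4: Q1 = 30.75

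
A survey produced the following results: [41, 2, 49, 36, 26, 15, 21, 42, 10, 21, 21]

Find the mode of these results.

21

Step 1: Count the frequency of each value:
  2: appears 1 time(s)
  10: appears 1 time(s)
  15: appears 1 time(s)
  21: appears 3 time(s)
  26: appears 1 time(s)
  36: appears 1 time(s)
  41: appears 1 time(s)
  42: appears 1 time(s)
  49: appears 1 time(s)
Step 2: The value 21 appears most frequently (3 times).
Step 3: Mode = 21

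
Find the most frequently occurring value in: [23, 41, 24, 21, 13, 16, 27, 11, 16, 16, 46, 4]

16

Step 1: Count the frequency of each value:
  4: appears 1 time(s)
  11: appears 1 time(s)
  13: appears 1 time(s)
  16: appears 3 time(s)
  21: appears 1 time(s)
  23: appears 1 time(s)
  24: appears 1 time(s)
  27: appears 1 time(s)
  41: appears 1 time(s)
  46: appears 1 time(s)
Step 2: The value 16 appears most frequently (3 times).
Step 3: Mode = 16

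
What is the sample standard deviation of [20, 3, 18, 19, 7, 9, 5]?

7.2078

Step 1: Compute the mean: 11.5714
Step 2: Sum of squared deviations from the mean: 311.7143
Step 3: Sample variance = 311.7143 / 6 = 51.9524
Step 4: Standard deviation = sqrt(51.9524) = 7.2078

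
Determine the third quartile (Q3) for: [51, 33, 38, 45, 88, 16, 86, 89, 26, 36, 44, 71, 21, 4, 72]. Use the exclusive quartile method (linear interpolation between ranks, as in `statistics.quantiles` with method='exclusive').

72

Step 1: Sort the data: [4, 16, 21, 26, 33, 36, 38, 44, 45, 51, 71, 72, 86, 88, 89]
Step 2: n = 15
Step 3: Using the exclusive quartile method:
  Q1 = 26
  Q2 (median) = 44
  Q3 = 72
  IQR = Q3 - Q1 = 72 - 26 = 46
Step 4: Q3 = 72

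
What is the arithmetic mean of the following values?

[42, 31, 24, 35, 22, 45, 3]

28.8571

Step 1: Sum all values: 42 + 31 + 24 + 35 + 22 + 45 + 3 = 202
Step 2: Count the number of values: n = 7
Step 3: Mean = sum / n = 202 / 7 = 28.8571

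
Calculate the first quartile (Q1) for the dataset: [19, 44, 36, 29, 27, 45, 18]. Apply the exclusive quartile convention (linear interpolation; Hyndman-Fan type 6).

19

Step 1: Sort the data: [18, 19, 27, 29, 36, 44, 45]
Step 2: n = 7
Step 3: Using the exclusive quartile method:
  Q1 = 19
  Q2 (median) = 29
  Q3 = 44
  IQR = Q3 - Q1 = 44 - 19 = 25
Step 4: Q1 = 19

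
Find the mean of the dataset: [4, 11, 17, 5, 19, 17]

12.1667

Step 1: Sum all values: 4 + 11 + 17 + 5 + 19 + 17 = 73
Step 2: Count the number of values: n = 6
Step 3: Mean = sum / n = 73 / 6 = 12.1667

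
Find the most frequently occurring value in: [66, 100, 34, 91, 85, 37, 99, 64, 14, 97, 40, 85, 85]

85

Step 1: Count the frequency of each value:
  14: appears 1 time(s)
  34: appears 1 time(s)
  37: appears 1 time(s)
  40: appears 1 time(s)
  64: appears 1 time(s)
  66: appears 1 time(s)
  85: appears 3 time(s)
  91: appears 1 time(s)
  97: appears 1 time(s)
  99: appears 1 time(s)
  100: appears 1 time(s)
Step 2: The value 85 appears most frequently (3 times).
Step 3: Mode = 85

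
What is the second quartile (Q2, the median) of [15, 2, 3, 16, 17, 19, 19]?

16

Step 1: Sort the data: [2, 3, 15, 16, 17, 19, 19]
Step 2: n = 7
Step 3: Q2 is the median. Since n is odd, it is the middle value at position 4: 16
Step 4: Q2 = 16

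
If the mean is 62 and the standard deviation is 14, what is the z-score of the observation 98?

2.5714

Step 1: Recall the z-score formula: z = (x - mu) / sigma
Step 2: Substitute values: z = (98 - 62) / 14
Step 3: z = 36 / 14 = 2.5714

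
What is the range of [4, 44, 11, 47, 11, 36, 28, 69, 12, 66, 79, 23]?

75

Step 1: Identify the maximum value: max = 79
Step 2: Identify the minimum value: min = 4
Step 3: Range = max - min = 79 - 4 = 75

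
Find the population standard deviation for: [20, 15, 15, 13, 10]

3.2619

Step 1: Compute the mean: 14.6
Step 2: Sum of squared deviations from the mean: 53.2
Step 3: Population variance = 53.2 / 5 = 10.64
Step 4: Standard deviation = sqrt(10.64) = 3.2619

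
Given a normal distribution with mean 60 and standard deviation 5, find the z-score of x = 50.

-2

Step 1: Recall the z-score formula: z = (x - mu) / sigma
Step 2: Substitute values: z = (50 - 60) / 5
Step 3: z = -10 / 5 = -2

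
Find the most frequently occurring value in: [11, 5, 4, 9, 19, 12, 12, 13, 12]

12

Step 1: Count the frequency of each value:
  4: appears 1 time(s)
  5: appears 1 time(s)
  9: appears 1 time(s)
  11: appears 1 time(s)
  12: appears 3 time(s)
  13: appears 1 time(s)
  19: appears 1 time(s)
Step 2: The value 12 appears most frequently (3 times).
Step 3: Mode = 12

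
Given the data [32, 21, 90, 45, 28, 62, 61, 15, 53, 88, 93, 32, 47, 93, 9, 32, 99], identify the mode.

32

Step 1: Count the frequency of each value:
  9: appears 1 time(s)
  15: appears 1 time(s)
  21: appears 1 time(s)
  28: appears 1 time(s)
  32: appears 3 time(s)
  45: appears 1 time(s)
  47: appears 1 time(s)
  53: appears 1 time(s)
  61: appears 1 time(s)
  62: appears 1 time(s)
  88: appears 1 time(s)
  90: appears 1 time(s)
  93: appears 2 time(s)
  99: appears 1 time(s)
Step 2: The value 32 appears most frequently (3 times).
Step 3: Mode = 32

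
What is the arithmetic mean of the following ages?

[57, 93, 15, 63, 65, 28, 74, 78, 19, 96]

58.8

Step 1: Sum all values: 57 + 93 + 15 + 63 + 65 + 28 + 74 + 78 + 19 + 96 = 588
Step 2: Count the number of values: n = 10
Step 3: Mean = sum / n = 588 / 10 = 58.8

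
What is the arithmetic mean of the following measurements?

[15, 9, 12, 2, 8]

9.2

Step 1: Sum all values: 15 + 9 + 12 + 2 + 8 = 46
Step 2: Count the number of values: n = 5
Step 3: Mean = sum / n = 46 / 5 = 9.2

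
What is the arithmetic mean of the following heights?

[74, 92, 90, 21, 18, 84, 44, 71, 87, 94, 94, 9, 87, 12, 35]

60.8

Step 1: Sum all values: 74 + 92 + 90 + 21 + 18 + 84 + 44 + 71 + 87 + 94 + 94 + 9 + 87 + 12 + 35 = 912
Step 2: Count the number of values: n = 15
Step 3: Mean = sum / n = 912 / 15 = 60.8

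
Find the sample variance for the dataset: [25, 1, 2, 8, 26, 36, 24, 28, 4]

175.8611

Step 1: Compute the mean: (25 + 1 + 2 + 8 + 26 + 36 + 24 + 28 + 4) / 9 = 17.1111
Step 2: Compute squared deviations from the mean:
  (25 - 17.1111)^2 = 62.2346
  (1 - 17.1111)^2 = 259.5679
  (2 - 17.1111)^2 = 228.3457
  (8 - 17.1111)^2 = 83.0123
  (26 - 17.1111)^2 = 79.0123
  (36 - 17.1111)^2 = 356.7901
  (24 - 17.1111)^2 = 47.4568
  (28 - 17.1111)^2 = 118.5679
  (4 - 17.1111)^2 = 171.9012
Step 3: Sum of squared deviations = 1406.8889
Step 4: Sample variance = 1406.8889 / 8 = 175.8611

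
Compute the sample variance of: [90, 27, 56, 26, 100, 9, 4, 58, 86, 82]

1253.0667

Step 1: Compute the mean: (90 + 27 + 56 + 26 + 100 + 9 + 4 + 58 + 86 + 82) / 10 = 53.8
Step 2: Compute squared deviations from the mean:
  (90 - 53.8)^2 = 1310.44
  (27 - 53.8)^2 = 718.24
  (56 - 53.8)^2 = 4.84
  (26 - 53.8)^2 = 772.84
  (100 - 53.8)^2 = 2134.44
  (9 - 53.8)^2 = 2007.04
  (4 - 53.8)^2 = 2480.04
  (58 - 53.8)^2 = 17.64
  (86 - 53.8)^2 = 1036.84
  (82 - 53.8)^2 = 795.24
Step 3: Sum of squared deviations = 11277.6
Step 4: Sample variance = 11277.6 / 9 = 1253.0667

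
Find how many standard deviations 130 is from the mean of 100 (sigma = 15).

2

Step 1: Recall the z-score formula: z = (x - mu) / sigma
Step 2: Substitute values: z = (130 - 100) / 15
Step 3: z = 30 / 15 = 2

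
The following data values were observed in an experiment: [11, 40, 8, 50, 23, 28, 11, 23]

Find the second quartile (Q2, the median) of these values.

23

Step 1: Sort the data: [8, 11, 11, 23, 23, 28, 40, 50]
Step 2: n = 8
Step 3: Q2 is the median. Since n is even, it is the average of the values at positions 4 and 5:
  Q2 = (23 + 23) / 2 = 23
Step 4: Q2 = 23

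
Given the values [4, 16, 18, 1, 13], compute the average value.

10.4

Step 1: Sum all values: 4 + 16 + 18 + 1 + 13 = 52
Step 2: Count the number of values: n = 5
Step 3: Mean = sum / n = 52 / 5 = 10.4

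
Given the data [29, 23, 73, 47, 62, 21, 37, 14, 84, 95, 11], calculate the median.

37

Step 1: Sort the data in ascending order: [11, 14, 21, 23, 29, 37, 47, 62, 73, 84, 95]
Step 2: The number of values is n = 11.
Step 3: Since n is odd, the median is the middle value at position 6: 37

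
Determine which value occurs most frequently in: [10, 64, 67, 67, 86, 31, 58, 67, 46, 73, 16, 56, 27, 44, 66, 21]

67

Step 1: Count the frequency of each value:
  10: appears 1 time(s)
  16: appears 1 time(s)
  21: appears 1 time(s)
  27: appears 1 time(s)
  31: appears 1 time(s)
  44: appears 1 time(s)
  46: appears 1 time(s)
  56: appears 1 time(s)
  58: appears 1 time(s)
  64: appears 1 time(s)
  66: appears 1 time(s)
  67: appears 3 time(s)
  73: appears 1 time(s)
  86: appears 1 time(s)
Step 2: The value 67 appears most frequently (3 times).
Step 3: Mode = 67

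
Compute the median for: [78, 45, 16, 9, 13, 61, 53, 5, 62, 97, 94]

53

Step 1: Sort the data in ascending order: [5, 9, 13, 16, 45, 53, 61, 62, 78, 94, 97]
Step 2: The number of values is n = 11.
Step 3: Since n is odd, the median is the middle value at position 6: 53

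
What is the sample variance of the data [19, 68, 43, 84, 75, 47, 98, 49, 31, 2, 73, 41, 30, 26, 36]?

701.6952

Step 1: Compute the mean: (19 + 68 + 43 + 84 + 75 + 47 + 98 + 49 + 31 + 2 + 73 + 41 + 30 + 26 + 36) / 15 = 48.1333
Step 2: Compute squared deviations from the mean:
  (19 - 48.1333)^2 = 848.7511
  (68 - 48.1333)^2 = 394.6844
  (43 - 48.1333)^2 = 26.3511
  (84 - 48.1333)^2 = 1286.4178
  (75 - 48.1333)^2 = 721.8178
  (47 - 48.1333)^2 = 1.2844
  (98 - 48.1333)^2 = 2486.6844
  (49 - 48.1333)^2 = 0.7511
  (31 - 48.1333)^2 = 293.5511
  (2 - 48.1333)^2 = 2128.2844
  (73 - 48.1333)^2 = 618.3511
  (41 - 48.1333)^2 = 50.8844
  (30 - 48.1333)^2 = 328.8178
  (26 - 48.1333)^2 = 489.8844
  (36 - 48.1333)^2 = 147.2178
Step 3: Sum of squared deviations = 9823.7333
Step 4: Sample variance = 9823.7333 / 14 = 701.6952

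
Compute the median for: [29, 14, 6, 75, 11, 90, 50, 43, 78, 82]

46.5

Step 1: Sort the data in ascending order: [6, 11, 14, 29, 43, 50, 75, 78, 82, 90]
Step 2: The number of values is n = 10.
Step 3: Since n is even, the median is the average of positions 5 and 6:
  Median = (43 + 50) / 2 = 46.5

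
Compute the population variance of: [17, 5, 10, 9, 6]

17.84

Step 1: Compute the mean: (17 + 5 + 10 + 9 + 6) / 5 = 9.4
Step 2: Compute squared deviations from the mean:
  (17 - 9.4)^2 = 57.76
  (5 - 9.4)^2 = 19.36
  (10 - 9.4)^2 = 0.36
  (9 - 9.4)^2 = 0.16
  (6 - 9.4)^2 = 11.56
Step 3: Sum of squared deviations = 89.2
Step 4: Population variance = 89.2 / 5 = 17.84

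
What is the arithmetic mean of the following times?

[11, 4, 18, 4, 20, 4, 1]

8.8571

Step 1: Sum all values: 11 + 4 + 18 + 4 + 20 + 4 + 1 = 62
Step 2: Count the number of values: n = 7
Step 3: Mean = sum / n = 62 / 7 = 8.8571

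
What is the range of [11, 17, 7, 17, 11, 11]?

10

Step 1: Identify the maximum value: max = 17
Step 2: Identify the minimum value: min = 7
Step 3: Range = max - min = 17 - 7 = 10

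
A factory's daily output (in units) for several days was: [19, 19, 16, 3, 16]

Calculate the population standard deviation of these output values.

5.9532

Step 1: Compute the mean: 14.6
Step 2: Sum of squared deviations from the mean: 177.2
Step 3: Population variance = 177.2 / 5 = 35.44
Step 4: Standard deviation = sqrt(35.44) = 5.9532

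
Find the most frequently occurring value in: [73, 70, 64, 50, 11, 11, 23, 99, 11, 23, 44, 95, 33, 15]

11

Step 1: Count the frequency of each value:
  11: appears 3 time(s)
  15: appears 1 time(s)
  23: appears 2 time(s)
  33: appears 1 time(s)
  44: appears 1 time(s)
  50: appears 1 time(s)
  64: appears 1 time(s)
  70: appears 1 time(s)
  73: appears 1 time(s)
  95: appears 1 time(s)
  99: appears 1 time(s)
Step 2: The value 11 appears most frequently (3 times).
Step 3: Mode = 11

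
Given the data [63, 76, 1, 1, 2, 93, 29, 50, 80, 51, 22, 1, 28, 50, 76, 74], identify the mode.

1

Step 1: Count the frequency of each value:
  1: appears 3 time(s)
  2: appears 1 time(s)
  22: appears 1 time(s)
  28: appears 1 time(s)
  29: appears 1 time(s)
  50: appears 2 time(s)
  51: appears 1 time(s)
  63: appears 1 time(s)
  74: appears 1 time(s)
  76: appears 2 time(s)
  80: appears 1 time(s)
  93: appears 1 time(s)
Step 2: The value 1 appears most frequently (3 times).
Step 3: Mode = 1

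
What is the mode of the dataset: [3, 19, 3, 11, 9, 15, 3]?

3

Step 1: Count the frequency of each value:
  3: appears 3 time(s)
  9: appears 1 time(s)
  11: appears 1 time(s)
  15: appears 1 time(s)
  19: appears 1 time(s)
Step 2: The value 3 appears most frequently (3 times).
Step 3: Mode = 3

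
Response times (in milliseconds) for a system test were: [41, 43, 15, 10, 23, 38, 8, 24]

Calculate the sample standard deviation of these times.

13.977

Step 1: Compute the mean: 25.25
Step 2: Sum of squared deviations from the mean: 1367.5
Step 3: Sample variance = 1367.5 / 7 = 195.3571
Step 4: Standard deviation = sqrt(195.3571) = 13.977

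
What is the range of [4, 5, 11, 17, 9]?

13

Step 1: Identify the maximum value: max = 17
Step 2: Identify the minimum value: min = 4
Step 3: Range = max - min = 17 - 4 = 13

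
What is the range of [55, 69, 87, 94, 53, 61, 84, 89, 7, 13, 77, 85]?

87

Step 1: Identify the maximum value: max = 94
Step 2: Identify the minimum value: min = 7
Step 3: Range = max - min = 94 - 7 = 87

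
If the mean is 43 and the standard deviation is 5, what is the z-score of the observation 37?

-1.2

Step 1: Recall the z-score formula: z = (x - mu) / sigma
Step 2: Substitute values: z = (37 - 43) / 5
Step 3: z = -6 / 5 = -1.2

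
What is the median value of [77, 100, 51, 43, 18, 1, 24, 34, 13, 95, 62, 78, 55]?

51

Step 1: Sort the data in ascending order: [1, 13, 18, 24, 34, 43, 51, 55, 62, 77, 78, 95, 100]
Step 2: The number of values is n = 13.
Step 3: Since n is odd, the median is the middle value at position 7: 51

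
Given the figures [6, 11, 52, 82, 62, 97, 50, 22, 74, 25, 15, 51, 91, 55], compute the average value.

49.5

Step 1: Sum all values: 6 + 11 + 52 + 82 + 62 + 97 + 50 + 22 + 74 + 25 + 15 + 51 + 91 + 55 = 693
Step 2: Count the number of values: n = 14
Step 3: Mean = sum / n = 693 / 14 = 49.5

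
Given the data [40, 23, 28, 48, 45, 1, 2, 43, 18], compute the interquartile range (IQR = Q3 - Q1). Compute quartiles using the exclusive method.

34

Step 1: Sort the data: [1, 2, 18, 23, 28, 40, 43, 45, 48]
Step 2: n = 9
Step 3: Using the exclusive quartile method:
  Q1 = 10
  Q2 (median) = 28
  Q3 = 44
  IQR = Q3 - Q1 = 44 - 10 = 34
Step 4: IQR = 34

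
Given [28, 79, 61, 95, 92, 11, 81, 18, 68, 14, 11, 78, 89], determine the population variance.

1058.0237

Step 1: Compute the mean: (28 + 79 + 61 + 95 + 92 + 11 + 81 + 18 + 68 + 14 + 11 + 78 + 89) / 13 = 55.7692
Step 2: Compute squared deviations from the mean:
  (28 - 55.7692)^2 = 771.1302
  (79 - 55.7692)^2 = 539.6686
  (61 - 55.7692)^2 = 27.3609
  (95 - 55.7692)^2 = 1539.0533
  (92 - 55.7692)^2 = 1312.6686
  (11 - 55.7692)^2 = 2004.284
  (81 - 55.7692)^2 = 636.5917
  (18 - 55.7692)^2 = 1426.5148
  (68 - 55.7692)^2 = 149.5917
  (14 - 55.7692)^2 = 1744.6686
  (11 - 55.7692)^2 = 2004.284
  (78 - 55.7692)^2 = 494.2071
  (89 - 55.7692)^2 = 1104.284
Step 3: Sum of squared deviations = 13754.3077
Step 4: Population variance = 13754.3077 / 13 = 1058.0237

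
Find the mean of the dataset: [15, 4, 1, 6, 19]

9

Step 1: Sum all values: 15 + 4 + 1 + 6 + 19 = 45
Step 2: Count the number of values: n = 5
Step 3: Mean = sum / n = 45 / 5 = 9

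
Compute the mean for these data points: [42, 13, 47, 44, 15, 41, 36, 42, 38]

35.3333

Step 1: Sum all values: 42 + 13 + 47 + 44 + 15 + 41 + 36 + 42 + 38 = 318
Step 2: Count the number of values: n = 9
Step 3: Mean = sum / n = 318 / 9 = 35.3333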